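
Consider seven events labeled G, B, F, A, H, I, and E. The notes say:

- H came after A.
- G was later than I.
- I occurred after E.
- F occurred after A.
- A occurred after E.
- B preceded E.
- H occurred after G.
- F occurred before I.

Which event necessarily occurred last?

Every other event has a chain of constraints placing it before H, so H is last.

H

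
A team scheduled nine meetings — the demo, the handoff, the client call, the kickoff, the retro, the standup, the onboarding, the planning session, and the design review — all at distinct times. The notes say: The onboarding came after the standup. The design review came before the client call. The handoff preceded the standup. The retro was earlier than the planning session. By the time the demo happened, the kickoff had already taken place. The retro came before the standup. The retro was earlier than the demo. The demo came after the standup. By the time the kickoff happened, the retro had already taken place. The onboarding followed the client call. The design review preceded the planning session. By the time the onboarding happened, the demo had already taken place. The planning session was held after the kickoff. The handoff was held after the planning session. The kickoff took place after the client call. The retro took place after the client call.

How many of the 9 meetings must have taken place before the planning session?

4

Directly stated before the planning session: the design review, the kickoff, and the retro.
The client call reaches the planning session via the client call → the kickoff → the planning session.
No chain forces the standup (or any of the others) ahead of the planning session.
That's the client call, the design review, the kickoff, and the retro — 4 in all.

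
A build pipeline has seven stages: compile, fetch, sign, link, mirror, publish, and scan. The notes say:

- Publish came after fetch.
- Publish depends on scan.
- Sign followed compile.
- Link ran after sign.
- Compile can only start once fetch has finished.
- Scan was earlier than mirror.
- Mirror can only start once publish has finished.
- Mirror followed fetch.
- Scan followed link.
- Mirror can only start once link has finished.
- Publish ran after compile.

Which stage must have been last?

Every other stage has a chain of constraints placing it before mirror, so mirror is last.

mirror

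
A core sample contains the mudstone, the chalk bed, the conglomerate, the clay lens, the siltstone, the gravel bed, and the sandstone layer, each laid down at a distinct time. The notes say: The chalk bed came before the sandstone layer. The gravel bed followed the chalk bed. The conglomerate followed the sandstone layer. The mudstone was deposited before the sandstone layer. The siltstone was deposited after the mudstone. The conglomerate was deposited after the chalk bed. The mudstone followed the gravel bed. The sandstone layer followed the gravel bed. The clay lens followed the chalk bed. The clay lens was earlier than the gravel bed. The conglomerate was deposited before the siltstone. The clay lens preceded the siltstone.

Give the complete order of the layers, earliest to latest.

the chalk bed, the clay lens, the gravel bed, the mudstone, the sandstone layer, the conglomerate, the siltstone

The constraints fix every adjacent pair, so only one ordering works:
the chalk bed → the clay lens → the gravel bed → the mudstone → the sandstone layer → the conglomerate → the siltstone.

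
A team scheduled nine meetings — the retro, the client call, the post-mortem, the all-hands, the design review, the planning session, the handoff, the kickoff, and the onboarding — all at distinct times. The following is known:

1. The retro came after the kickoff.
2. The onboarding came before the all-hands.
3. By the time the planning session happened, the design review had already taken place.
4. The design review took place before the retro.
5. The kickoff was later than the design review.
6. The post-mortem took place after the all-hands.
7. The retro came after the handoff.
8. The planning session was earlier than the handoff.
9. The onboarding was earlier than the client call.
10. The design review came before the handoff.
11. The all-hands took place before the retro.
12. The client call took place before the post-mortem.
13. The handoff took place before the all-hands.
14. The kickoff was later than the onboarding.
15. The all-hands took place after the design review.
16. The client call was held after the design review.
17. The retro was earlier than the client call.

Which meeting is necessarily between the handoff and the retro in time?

the all-hands

Tracing the constraints gives the handoff → the all-hands → the retro, so the all-hands sits after the handoff and before the retro.
No other meeting is forced both after the handoff and before the retro.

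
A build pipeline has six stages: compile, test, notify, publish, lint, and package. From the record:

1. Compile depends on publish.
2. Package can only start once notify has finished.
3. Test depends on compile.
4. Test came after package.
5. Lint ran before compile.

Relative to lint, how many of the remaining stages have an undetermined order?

Forced after lint: compile and test.
That leaves notify, package, and publish with no forced order relative to lint — 3.

3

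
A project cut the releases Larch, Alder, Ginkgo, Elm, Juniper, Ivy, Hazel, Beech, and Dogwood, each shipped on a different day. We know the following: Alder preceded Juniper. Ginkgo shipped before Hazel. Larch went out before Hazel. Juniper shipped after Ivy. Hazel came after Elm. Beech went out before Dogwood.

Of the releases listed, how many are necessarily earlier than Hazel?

3

Directly stated before Hazel: Elm, Ginkgo, and Larch.
That's Elm, Ginkgo, and Larch — 3 in all.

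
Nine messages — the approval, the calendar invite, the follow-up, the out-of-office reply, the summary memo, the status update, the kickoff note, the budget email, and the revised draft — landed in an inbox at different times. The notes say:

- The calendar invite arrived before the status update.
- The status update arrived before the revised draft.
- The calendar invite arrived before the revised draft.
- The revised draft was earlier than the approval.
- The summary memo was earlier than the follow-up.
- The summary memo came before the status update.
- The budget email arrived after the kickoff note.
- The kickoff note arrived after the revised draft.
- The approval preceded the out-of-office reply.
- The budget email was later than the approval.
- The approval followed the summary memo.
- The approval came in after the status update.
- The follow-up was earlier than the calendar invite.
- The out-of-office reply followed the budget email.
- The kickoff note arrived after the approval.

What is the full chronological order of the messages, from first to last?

The constraints fix every adjacent pair, so only one ordering works:
the summary memo → the follow-up → the calendar invite → the status update → the revised draft → the approval → the kickoff note → the budget email → the out-of-office reply.

the summary memo, the follow-up, the calendar invite, the status update, the revised draft, the approval, the kickoff note, the budget email, the out-of-office reply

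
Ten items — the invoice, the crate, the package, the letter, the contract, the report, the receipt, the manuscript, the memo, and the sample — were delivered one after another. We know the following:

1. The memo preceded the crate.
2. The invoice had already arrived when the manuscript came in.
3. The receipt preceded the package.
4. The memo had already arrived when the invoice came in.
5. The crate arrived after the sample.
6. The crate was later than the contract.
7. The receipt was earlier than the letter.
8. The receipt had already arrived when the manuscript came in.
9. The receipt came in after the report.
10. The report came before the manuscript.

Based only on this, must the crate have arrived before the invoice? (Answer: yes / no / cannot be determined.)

cannot be determined

No chain of stated constraints runs from the crate to the invoice, and none runs from the invoice to the crate either.
So the relative order of the crate and the invoice is not fixed by the given facts.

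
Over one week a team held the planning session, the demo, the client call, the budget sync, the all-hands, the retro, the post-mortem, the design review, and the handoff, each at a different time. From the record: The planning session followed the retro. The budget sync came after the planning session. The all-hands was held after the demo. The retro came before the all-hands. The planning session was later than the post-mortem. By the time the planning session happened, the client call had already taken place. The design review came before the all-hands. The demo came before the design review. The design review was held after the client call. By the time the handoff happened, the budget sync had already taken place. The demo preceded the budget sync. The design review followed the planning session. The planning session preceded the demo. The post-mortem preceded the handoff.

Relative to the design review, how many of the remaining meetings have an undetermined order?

Forced before the design review: the client call, the demo, the planning session, the post-mortem, and the retro; forced after the design review: the all-hands.
That leaves the budget sync and the handoff with no forced order relative to the design review — 2.

2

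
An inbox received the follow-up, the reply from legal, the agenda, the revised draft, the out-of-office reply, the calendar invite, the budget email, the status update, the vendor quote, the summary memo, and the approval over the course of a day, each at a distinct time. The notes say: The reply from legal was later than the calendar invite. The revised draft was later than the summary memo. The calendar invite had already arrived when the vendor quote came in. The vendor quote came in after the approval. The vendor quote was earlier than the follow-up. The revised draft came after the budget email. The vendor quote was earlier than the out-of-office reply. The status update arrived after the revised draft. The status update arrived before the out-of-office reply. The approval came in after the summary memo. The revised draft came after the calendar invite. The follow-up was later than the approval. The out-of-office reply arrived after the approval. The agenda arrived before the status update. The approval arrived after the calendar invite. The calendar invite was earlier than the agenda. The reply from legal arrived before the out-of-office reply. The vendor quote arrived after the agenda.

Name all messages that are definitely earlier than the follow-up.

Directly stated before the follow-up: the approval and the vendor quote.
The agenda reaches the follow-up via the agenda → the vendor quote → the follow-up.
The calendar invite reaches the follow-up via the calendar invite → the approval → the follow-up.
The summary memo reaches the follow-up via the summary memo → the approval → the follow-up.
No chain forces the revised draft (or any of the others) ahead of the follow-up.

the agenda, the approval, the calendar invite, the summary memo, the vendor quote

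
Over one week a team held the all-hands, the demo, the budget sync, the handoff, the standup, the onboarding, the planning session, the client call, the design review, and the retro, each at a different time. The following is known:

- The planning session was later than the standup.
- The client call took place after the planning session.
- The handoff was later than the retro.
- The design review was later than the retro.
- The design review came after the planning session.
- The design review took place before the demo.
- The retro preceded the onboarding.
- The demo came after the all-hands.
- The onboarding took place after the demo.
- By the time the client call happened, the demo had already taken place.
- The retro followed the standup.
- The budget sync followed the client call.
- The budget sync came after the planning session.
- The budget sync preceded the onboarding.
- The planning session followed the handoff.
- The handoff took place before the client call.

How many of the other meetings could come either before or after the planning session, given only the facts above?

1

Forced before the planning session: the handoff, the retro, and the standup; forced after the planning session: the budget sync, the client call, the demo, the design review, and the onboarding.
That leaves the all-hands with no forced order relative to the planning session — 1.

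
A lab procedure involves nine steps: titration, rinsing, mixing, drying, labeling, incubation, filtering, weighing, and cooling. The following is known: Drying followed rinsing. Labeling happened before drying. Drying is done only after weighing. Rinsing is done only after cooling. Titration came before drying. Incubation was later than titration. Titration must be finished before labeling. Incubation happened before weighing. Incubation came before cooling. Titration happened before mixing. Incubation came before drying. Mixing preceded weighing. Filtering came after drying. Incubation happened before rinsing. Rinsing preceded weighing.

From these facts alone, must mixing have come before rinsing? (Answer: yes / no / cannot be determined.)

cannot be determined

No chain of stated constraints runs from mixing to rinsing, and none runs from rinsing to mixing either.
So the relative order of mixing and rinsing is not fixed by the given facts.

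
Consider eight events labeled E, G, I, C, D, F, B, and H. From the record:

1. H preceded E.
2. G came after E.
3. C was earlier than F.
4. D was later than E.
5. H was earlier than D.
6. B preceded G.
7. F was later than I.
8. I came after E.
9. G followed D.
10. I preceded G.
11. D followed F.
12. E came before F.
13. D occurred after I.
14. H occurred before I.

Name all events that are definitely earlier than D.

C, E, F, H, I

Directly stated before D: E, F, H, and I.
C reaches D via C → F → D.
No chain forces G (or any of the others) ahead of D.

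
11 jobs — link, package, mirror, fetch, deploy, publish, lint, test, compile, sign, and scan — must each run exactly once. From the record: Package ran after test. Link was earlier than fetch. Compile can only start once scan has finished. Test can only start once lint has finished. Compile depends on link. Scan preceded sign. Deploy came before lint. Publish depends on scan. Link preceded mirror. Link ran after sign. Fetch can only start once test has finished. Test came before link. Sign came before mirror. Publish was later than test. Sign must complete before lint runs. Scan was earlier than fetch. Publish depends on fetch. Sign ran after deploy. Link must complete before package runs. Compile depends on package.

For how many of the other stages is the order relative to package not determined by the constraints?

3

Forced before package: deploy, link, lint, scan, sign, and test; forced after package: compile.
That leaves fetch, mirror, and publish with no forced order relative to package — 3.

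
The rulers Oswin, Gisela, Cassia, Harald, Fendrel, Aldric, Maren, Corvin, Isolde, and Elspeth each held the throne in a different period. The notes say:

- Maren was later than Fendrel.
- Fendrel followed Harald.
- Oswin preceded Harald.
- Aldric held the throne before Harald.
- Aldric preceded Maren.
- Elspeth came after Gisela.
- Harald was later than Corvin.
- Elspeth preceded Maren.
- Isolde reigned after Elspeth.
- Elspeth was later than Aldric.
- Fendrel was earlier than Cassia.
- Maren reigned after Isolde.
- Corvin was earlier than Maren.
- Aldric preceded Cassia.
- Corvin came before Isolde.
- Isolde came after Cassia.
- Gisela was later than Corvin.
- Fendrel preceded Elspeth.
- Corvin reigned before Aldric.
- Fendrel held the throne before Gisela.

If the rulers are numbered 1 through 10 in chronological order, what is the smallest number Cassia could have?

Aldric, Corvin, Fendrel, Harald, and Oswin must all come before Cassia — 5 forced predecessors.
Nothing else is forced ahead of Cassia, so their earliest slot is position 5 + 1 = 6.

6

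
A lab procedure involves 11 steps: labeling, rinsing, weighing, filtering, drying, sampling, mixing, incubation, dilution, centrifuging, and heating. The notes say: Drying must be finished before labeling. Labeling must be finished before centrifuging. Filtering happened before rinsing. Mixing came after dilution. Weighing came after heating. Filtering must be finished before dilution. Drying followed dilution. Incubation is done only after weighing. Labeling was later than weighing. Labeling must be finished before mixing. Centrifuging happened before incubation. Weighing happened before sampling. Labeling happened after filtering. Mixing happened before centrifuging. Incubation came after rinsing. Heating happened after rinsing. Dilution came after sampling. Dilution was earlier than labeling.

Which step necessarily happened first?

filtering

Filtering has a chain of constraints placing it before every other step, so filtering must be first.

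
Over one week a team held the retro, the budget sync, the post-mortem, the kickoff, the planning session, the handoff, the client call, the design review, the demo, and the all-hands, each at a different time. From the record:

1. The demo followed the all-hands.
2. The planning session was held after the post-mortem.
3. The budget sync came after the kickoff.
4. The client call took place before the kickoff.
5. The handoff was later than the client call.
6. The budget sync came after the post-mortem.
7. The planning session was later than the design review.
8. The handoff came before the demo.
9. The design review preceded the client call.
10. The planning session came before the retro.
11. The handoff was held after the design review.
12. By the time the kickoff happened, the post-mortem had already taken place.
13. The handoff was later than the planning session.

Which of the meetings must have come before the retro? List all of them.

the design review, the planning session, the post-mortem

Directly stated before the retro: the planning session.
The design review reaches the retro via the design review → the planning session → the retro.
The post-mortem reaches the retro via the post-mortem → the planning session → the retro.
No chain forces the client call (or any of the others) ahead of the retro.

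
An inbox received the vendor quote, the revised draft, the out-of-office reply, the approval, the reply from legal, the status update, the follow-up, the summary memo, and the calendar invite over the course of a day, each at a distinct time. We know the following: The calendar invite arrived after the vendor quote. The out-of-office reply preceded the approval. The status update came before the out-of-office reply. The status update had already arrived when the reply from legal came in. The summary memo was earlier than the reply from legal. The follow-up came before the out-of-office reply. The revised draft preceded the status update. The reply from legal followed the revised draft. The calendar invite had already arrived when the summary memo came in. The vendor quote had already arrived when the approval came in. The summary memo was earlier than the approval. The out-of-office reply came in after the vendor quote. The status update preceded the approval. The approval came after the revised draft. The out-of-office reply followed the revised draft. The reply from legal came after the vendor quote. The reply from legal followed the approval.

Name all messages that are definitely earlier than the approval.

the calendar invite, the follow-up, the out-of-office reply, the revised draft, the status update, the summary memo, the vendor quote

Directly stated before the approval: the out-of-office reply, the revised draft, the status update, the summary memo, and the vendor quote.
The calendar invite reaches the approval via the calendar invite → the summary memo → the approval.
The follow-up reaches the approval via the follow-up → the out-of-office reply → the approval.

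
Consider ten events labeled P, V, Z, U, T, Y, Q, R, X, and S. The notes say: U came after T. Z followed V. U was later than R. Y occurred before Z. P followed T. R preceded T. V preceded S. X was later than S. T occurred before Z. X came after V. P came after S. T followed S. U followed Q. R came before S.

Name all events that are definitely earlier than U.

Directly stated before U: Q, R, and T.
S reaches U via S → T → U.
V reaches U via V → S → T → U.

Q, R, S, T, V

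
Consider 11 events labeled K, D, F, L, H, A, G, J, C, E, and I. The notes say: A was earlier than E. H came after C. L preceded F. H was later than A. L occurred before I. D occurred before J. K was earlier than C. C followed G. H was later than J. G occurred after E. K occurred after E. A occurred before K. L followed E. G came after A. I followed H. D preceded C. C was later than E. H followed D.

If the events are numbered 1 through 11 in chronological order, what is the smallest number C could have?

A, D, E, G, and K must all come before C — 5 forced predecessors.
Nothing else is forced ahead of C, so its earliest slot is position 5 + 1 = 6.

6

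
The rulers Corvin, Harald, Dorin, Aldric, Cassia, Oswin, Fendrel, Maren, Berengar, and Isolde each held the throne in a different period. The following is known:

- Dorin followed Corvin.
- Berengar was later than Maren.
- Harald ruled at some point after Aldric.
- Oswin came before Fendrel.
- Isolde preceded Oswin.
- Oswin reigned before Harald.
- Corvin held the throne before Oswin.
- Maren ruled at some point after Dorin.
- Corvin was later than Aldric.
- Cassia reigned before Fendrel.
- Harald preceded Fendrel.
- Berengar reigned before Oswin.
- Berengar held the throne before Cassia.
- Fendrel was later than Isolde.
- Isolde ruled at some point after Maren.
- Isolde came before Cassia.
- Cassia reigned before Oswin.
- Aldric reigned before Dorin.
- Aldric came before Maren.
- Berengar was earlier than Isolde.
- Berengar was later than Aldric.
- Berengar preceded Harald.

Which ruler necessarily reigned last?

Every other ruler has a chain of constraints placing them before Fendrel, so Fendrel is last.

Fendrel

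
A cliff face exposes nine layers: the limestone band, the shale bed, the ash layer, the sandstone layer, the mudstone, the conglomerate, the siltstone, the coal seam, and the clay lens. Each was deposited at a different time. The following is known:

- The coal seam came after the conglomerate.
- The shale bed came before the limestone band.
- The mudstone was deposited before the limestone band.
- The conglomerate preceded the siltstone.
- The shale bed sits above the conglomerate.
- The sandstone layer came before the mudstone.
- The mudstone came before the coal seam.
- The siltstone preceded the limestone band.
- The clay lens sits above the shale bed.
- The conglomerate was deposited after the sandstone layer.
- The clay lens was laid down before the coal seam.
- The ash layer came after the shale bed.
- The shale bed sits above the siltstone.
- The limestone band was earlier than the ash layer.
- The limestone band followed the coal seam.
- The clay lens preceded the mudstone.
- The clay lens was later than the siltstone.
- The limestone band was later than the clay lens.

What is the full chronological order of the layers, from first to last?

The constraints fix every adjacent pair, so only one ordering works:
the sandstone layer → the conglomerate → the siltstone → the shale bed → the clay lens → the mudstone → the coal seam → the limestone band → the ash layer.

the sandstone layer, the conglomerate, the siltstone, the shale bed, the clay lens, the mudstone, the coal seam, the limestone band, the ash layer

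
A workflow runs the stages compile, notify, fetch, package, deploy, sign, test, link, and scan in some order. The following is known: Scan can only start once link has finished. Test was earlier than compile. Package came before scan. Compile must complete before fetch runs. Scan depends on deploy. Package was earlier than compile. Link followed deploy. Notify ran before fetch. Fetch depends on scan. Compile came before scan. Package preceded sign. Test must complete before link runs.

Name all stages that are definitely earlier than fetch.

compile, deploy, link, notify, package, scan, test

Directly stated before fetch: compile, notify, and scan.
Deploy reaches fetch via deploy → scan → fetch.
Link reaches fetch via link → scan → fetch.
Package reaches fetch via package → scan → fetch.
Likewise test reaches fetch by chaining the stated constraints.
No chain forces sign ahead of fetch.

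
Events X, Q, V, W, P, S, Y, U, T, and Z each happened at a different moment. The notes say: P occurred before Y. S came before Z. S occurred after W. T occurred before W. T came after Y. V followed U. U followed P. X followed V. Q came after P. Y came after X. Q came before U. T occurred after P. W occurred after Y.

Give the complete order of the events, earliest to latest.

The constraints fix every adjacent pair, so only one ordering works:
P → Q → U → V → X → Y → T → W → S → Z.

P, Q, U, V, X, Y, T, W, S, Z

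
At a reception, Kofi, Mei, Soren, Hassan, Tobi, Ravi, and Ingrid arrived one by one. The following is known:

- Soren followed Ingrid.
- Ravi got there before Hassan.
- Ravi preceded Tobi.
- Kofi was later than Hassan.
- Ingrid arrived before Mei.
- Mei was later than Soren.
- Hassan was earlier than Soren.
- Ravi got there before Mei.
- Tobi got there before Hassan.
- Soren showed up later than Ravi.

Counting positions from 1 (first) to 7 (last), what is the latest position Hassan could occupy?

Hassan must come before Kofi, Mei, and Soren — 3 guests forced after them.
Everything else can be placed before Hassan in some valid order, so Hassan can sit as late as position 7 − 3 = 4.

4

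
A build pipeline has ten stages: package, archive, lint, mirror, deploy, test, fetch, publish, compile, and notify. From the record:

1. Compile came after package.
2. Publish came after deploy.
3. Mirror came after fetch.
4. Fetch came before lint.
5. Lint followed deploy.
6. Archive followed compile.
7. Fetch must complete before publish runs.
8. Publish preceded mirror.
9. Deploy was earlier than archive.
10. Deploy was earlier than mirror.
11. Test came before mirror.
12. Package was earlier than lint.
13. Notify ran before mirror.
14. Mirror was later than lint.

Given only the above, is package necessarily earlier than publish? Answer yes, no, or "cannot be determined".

No chain of stated constraints runs from package to publish, and none runs from publish to package either.
So the relative order of package and publish is not fixed by the given facts.

cannot be determined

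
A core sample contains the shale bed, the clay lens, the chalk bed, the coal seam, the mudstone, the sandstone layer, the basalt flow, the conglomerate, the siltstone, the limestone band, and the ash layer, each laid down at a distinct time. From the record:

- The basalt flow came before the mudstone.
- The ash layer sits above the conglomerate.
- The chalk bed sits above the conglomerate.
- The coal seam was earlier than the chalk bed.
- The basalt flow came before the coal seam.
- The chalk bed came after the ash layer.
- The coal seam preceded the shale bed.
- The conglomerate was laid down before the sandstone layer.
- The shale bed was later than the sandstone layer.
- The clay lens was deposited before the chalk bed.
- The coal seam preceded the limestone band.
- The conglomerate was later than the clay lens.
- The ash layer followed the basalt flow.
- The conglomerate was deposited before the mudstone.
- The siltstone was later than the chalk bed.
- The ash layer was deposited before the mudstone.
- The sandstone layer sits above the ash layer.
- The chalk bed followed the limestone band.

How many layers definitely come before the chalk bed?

6

Directly stated before the chalk bed: the ash layer, the clay lens, the coal seam, the conglomerate, and the limestone band.
The basalt flow reaches the chalk bed via the basalt flow → the coal seam → the chalk bed.
That's the ash layer, the basalt flow, the clay lens, the coal seam, the conglomerate, and the limestone band — 6 in all.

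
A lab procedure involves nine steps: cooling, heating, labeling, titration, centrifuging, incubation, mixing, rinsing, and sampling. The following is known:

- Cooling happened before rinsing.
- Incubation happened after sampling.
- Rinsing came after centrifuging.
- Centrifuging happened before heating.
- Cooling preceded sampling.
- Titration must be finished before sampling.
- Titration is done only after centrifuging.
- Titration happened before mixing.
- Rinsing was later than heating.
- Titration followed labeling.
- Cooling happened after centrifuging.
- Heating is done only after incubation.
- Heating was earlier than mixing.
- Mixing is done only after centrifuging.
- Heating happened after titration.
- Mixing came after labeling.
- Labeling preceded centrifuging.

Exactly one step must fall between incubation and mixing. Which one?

heating

Tracing the constraints gives incubation → heating → mixing, so heating sits after incubation and before mixing.
No other step is forced both after incubation and before mixing.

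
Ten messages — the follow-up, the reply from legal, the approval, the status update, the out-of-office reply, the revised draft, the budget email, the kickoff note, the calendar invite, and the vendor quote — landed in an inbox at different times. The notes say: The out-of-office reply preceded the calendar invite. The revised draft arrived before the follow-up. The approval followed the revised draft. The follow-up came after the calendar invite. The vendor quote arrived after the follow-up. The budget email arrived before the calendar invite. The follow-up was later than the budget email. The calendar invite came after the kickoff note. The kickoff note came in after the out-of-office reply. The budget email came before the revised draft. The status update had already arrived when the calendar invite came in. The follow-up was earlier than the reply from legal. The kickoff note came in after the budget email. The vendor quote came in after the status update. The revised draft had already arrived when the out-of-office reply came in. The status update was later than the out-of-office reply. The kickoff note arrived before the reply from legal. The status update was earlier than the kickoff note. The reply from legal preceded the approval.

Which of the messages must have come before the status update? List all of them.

the budget email, the out-of-office reply, the revised draft

Directly stated before the status update: the out-of-office reply.
The budget email reaches the status update via the budget email → the revised draft → the out-of-office reply → the status update.
The revised draft reaches the status update via the revised draft → the out-of-office reply → the status update.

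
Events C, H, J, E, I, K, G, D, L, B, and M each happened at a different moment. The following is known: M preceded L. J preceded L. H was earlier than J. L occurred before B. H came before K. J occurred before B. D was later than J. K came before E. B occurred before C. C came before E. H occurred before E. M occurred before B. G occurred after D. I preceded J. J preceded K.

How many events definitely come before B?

Directly stated before B: J, L, and M.
H reaches B via H → J → B.
I reaches B via I → J → B.
No chain forces K (or any of the others) ahead of B.
That's H, I, J, L, and M — 5 in all.

5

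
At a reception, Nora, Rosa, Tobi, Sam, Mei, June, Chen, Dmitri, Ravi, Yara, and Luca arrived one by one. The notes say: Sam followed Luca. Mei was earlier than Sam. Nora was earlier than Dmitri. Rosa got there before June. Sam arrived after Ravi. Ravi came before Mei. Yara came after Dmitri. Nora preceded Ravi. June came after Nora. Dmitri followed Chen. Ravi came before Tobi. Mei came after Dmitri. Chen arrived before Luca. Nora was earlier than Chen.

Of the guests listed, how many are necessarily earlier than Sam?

6

Directly stated before Sam: Luca, Mei, and Ravi.
Chen reaches Sam via Chen → Luca → Sam.
Dmitri reaches Sam via Dmitri → Mei → Sam.
Nora reaches Sam via Nora → Ravi → Sam.
No chain forces Tobi (or any of the others) ahead of Sam.
That's Chen, Dmitri, Luca, Mei, Nora, and Ravi — 6 in all.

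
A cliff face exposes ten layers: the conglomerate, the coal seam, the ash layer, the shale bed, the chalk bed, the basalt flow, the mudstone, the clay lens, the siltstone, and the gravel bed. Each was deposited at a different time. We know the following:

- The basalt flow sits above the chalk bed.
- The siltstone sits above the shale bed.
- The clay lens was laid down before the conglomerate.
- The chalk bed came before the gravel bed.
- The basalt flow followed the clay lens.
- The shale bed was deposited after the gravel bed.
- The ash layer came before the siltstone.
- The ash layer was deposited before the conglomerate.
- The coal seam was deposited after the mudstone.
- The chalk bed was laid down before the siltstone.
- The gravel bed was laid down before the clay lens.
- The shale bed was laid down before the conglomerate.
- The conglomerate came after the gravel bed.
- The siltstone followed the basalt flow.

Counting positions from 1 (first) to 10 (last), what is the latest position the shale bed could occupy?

8

The shale bed must come before the conglomerate and the siltstone — 2 layers forced after it.
Everything else can be placed before the shale bed in some valid order, so the shale bed can sit as late as position 10 − 2 = 8.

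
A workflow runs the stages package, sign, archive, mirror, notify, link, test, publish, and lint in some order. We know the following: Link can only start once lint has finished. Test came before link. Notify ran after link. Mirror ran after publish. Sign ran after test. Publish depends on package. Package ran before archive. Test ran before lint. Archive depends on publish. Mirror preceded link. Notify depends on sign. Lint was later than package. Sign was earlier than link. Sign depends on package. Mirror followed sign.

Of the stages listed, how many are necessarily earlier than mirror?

Directly stated before mirror: publish and sign.
Package reaches mirror via package → publish → mirror.
Test reaches mirror via test → sign → mirror.
No chain forces notify (or any of the others) ahead of mirror.
That's package, publish, sign, and test — 4 in all.

4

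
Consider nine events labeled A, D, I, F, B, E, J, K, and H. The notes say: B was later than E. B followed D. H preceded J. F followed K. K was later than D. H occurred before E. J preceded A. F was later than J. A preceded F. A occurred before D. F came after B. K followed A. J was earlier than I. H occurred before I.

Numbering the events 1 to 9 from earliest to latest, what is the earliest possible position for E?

H must come before E — 1 forced predecessor.
Nothing else is forced ahead of E, so its earliest slot is position 1 + 1 = 2.

2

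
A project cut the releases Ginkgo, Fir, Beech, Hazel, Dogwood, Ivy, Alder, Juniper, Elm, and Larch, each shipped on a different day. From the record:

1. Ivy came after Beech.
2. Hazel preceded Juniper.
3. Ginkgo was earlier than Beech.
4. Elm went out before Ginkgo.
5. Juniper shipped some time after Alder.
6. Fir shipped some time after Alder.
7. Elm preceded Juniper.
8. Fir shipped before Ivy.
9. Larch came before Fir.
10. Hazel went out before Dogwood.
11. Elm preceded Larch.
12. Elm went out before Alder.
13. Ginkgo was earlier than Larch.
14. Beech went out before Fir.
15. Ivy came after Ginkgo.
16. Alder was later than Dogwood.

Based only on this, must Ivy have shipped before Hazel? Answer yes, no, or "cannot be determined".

Tracing the constraints gives Hazel → Dogwood → Alder → Fir → Ivy, so Hazel must come before Ivy.
That means Ivy cannot be before Hazel.

no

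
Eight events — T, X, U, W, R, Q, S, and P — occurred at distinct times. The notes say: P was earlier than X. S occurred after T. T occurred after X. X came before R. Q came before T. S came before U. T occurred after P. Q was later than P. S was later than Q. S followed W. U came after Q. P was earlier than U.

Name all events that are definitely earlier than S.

Directly stated before S: Q, T, and W.
P reaches S via P → Q → S.
X reaches S via X → T → S.
No chain forces R (or any of the others) ahead of S.

P, Q, T, W, X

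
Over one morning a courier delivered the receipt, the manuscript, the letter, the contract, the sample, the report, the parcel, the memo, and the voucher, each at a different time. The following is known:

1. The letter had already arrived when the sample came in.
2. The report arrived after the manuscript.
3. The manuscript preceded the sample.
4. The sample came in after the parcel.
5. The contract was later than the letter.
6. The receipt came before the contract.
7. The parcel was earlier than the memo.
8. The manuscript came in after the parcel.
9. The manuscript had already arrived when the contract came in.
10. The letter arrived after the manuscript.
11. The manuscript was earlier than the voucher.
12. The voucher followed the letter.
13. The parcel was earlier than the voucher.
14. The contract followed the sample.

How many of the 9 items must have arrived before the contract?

5

Directly stated before the contract: the letter, the manuscript, the receipt, and the sample.
The parcel reaches the contract via the parcel → the sample → the contract.
That's the letter, the manuscript, the parcel, the receipt, and the sample — 5 in all.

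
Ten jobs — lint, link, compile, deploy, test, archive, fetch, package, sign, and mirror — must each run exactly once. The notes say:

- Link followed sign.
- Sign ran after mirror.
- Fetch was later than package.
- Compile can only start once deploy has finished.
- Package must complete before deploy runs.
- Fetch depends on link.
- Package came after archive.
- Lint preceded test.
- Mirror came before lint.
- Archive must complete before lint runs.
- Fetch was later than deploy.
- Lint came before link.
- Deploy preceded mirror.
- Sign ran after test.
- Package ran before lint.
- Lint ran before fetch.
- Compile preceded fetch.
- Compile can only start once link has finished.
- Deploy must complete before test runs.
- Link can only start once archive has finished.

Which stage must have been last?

fetch

Every other stage has a chain of constraints placing it before fetch, so fetch is last.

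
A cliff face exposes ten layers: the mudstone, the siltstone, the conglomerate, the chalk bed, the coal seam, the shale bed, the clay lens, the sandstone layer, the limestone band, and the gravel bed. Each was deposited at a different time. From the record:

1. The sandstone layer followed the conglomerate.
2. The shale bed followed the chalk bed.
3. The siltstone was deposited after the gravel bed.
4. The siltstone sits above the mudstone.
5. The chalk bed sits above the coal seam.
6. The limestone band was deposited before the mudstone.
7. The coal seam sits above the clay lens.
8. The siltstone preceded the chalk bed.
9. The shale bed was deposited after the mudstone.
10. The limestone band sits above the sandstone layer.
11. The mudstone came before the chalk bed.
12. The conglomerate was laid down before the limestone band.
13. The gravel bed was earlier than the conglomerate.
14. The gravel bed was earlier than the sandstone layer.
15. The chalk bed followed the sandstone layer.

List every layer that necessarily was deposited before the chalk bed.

Directly stated before the chalk bed: the coal seam, the mudstone, the sandstone layer, and the siltstone.
The clay lens reaches the chalk bed via the clay lens → the coal seam → the chalk bed.
The conglomerate reaches the chalk bed via the conglomerate → the sandstone layer → the chalk bed.
The gravel bed reaches the chalk bed via the gravel bed → the siltstone → the chalk bed.
Likewise the limestone band reaches the chalk bed by chaining the stated constraints.

the clay lens, the coal seam, the conglomerate, the gravel bed, the limestone band, the mudstone, the sandstone layer, the siltstone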